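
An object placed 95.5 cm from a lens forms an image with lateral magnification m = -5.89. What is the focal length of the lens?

m = −d_i/d_o ⇒ d_i = −m·d_o = −(-5.89)·(95.5) = 562.5 cm.
1/f = 1/d_o + 1/d_i = 1/(95.5) + 1/(562.5) = 0.01225, so f = 81.6 cm.
Since f is positive, the lens is converging.

f = 81.6 cm (converging)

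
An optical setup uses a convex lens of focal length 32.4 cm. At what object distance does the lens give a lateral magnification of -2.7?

44.4 cm

m = −d_i/d_o ⇒ d_i = −m·d_o.
1/f = 1/d_o + 1/d_i = 1/d_o − 1/(m·d_o) = (1 − 1/m)/d_o, so d_o = f(1 − 1/m) = (32.40)(1 − 1/(-2.7)) = 44.4 cm.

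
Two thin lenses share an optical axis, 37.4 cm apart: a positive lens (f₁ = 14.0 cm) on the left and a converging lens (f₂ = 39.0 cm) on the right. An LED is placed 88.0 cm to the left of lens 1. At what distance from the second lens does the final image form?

Lens 1: 1/d_i1 = 1/f₁ − 1/d_o1 = 1/(14.0) − 1/(88.0) = 0.06006, so d_i1 = 16.65 cm.
The intermediate image is 16.65 cm to the right of lens 1, which is 37.4 − (16.65) = 20.75 cm to the left of lens 2, so d_o2 = +20.75 cm.
Lens 2: 1/d_i2 = 1/f₂ − 1/d_o2 = 1/(39.0) − 1/(20.75) = -0.02255, so d_i2 = -44.3 cm.
The final image is virtual, 44.3 cm to the left of lens 2 (overall magnification ≈ -0.40).

44.3 cm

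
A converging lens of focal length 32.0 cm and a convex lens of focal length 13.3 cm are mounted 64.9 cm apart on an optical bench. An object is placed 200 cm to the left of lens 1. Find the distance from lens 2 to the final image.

26.4 cm

Lens 1: 1/d_i1 = 1/f₁ − 1/d_o1 = 1/(32.0) − 1/(200) = 0.02625, so d_i1 = 38.10 cm.
The intermediate image is 38.10 cm to the right of lens 1, which is 64.9 − (38.10) = 26.80 cm to the left of lens 2, so d_o2 = +26.80 cm.
Lens 2: 1/d_i2 = 1/f₂ − 1/d_o2 = 1/(13.3) − 1/(26.80) = 0.03787, so d_i2 = 26.4 cm.
The final image is real, 26.4 cm to the right of lens 2 (overall magnification ≈ 0.19).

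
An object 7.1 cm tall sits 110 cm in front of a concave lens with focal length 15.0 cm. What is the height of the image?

For a concave lens, f = -15.0 cm.
1/d_i = 1/f − 1/d_o = 1/(-15.00) − 1/(110) = -0.07576, so d_i = -13.20 cm.
m = −d_i/d_o = +0.1200.
|h_i| = |m|·h_o = 0.1200 × 7.1 = 0.852 cm. The image is virtual, upright and reduced, on the same side as the object.

0.852 cm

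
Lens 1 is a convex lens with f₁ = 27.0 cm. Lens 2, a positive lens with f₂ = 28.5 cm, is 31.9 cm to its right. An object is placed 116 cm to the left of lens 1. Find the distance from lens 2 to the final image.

2.95 cm

Lens 1: 1/d_i1 = 1/f₁ − 1/d_o1 = 1/(27.0) − 1/(116) = 0.02842, so d_i1 = 35.19 cm.
The intermediate image is 35.19 cm to the right of lens 1, which lies 3.290 cm to the right of lens 2 — a virtual object — so d_o2 = −3.290 cm.
Lens 2: 1/d_i2 = 1/f₂ − 1/d_o2 = 1/(28.5) − 1/(-3.290) = 0.3390, so d_i2 = 2.95 cm.
The final image is real, 2.95 cm to the right of lens 2 (overall magnification ≈ -0.27).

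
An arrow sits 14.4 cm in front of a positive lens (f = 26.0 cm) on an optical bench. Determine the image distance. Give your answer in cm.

32.3 cm

Thin-lens equation: 1/v = 1/f − 1/u = 1/(26.00) − 1/(14.4) = 0.03846 − 0.06944 = -0.03098, so v = -32.3 cm.
The image is virtual, upright and enlarged, on the same side as the object.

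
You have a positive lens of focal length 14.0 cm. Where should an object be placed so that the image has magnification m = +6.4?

11.8 cm

m = −d_i/d_o ⇒ d_i = −m·d_o.
1/f = 1/d_o + 1/d_i = 1/d_o − 1/(m·d_o) = (1 − 1/m)/d_o, so d_o = f(1 − 1/m) = (14.00)(1 − 1/(+6.4)) = 11.8 cm.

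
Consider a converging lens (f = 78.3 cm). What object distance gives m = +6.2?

m = −d_i/d_o ⇒ d_i = −m·d_o.
1/f = 1/d_o + 1/d_i = 1/d_o − 1/(m·d_o) = (1 − 1/m)/d_o, so d_o = f(1 − 1/m) = (78.30)(1 − 1/(+6.2)) = 65.7 cm.

65.7 cm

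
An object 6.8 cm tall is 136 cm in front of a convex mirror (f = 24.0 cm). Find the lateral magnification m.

For a convex mirror, f = -24.0 cm.
1/d_i = 1/f − 1/d_o = 1/(-24.00) − 1/(136) = -0.04902, so d_i = -20.40 cm.
m = −d_i/d_o = −(-20.40)/(136) = +0.150.
The image is virtual, upright and reduced, behind the mirror.

m = +0.150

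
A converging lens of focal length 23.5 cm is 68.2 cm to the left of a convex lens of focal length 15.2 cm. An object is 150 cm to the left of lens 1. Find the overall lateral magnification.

Lens 1: 1/d_i1 = 1/(23.5) − 1/(150) = 0.03589, so d_i1 = 27.87 cm; m₁ = −d_i1/d_o1 = -0.1858.
d_o2 = 68.2 − (27.87) = 40.33 cm.
Lens 2: 1/d_i2 = 1/(15.2) − 1/(40.33) = 0.04099, so d_i2 = 24.39 cm; m₂ = −d_i2/d_o2 = -0.6049.
m = m₁·m₂ = (-0.1858)(-0.6049) = +0.112.

m = +0.112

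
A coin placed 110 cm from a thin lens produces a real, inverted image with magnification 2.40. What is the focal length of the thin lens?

m = −d_i/d_o ⇒ d_i = −m·d_o = −(-2.40)·(110) = 264.0 cm.
1/f = 1/d_o + 1/d_i = 1/(110) + 1/(264.0) = 0.01288, so f = 77.6 cm.
Since f is positive, the thin lens is converging.

f = 77.6 cm (converging)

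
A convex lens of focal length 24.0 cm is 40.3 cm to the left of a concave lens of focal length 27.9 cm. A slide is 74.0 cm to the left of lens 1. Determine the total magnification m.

m = -0.410

Lens 1: 1/d_i1 = 1/(24.0) − 1/(74.0) = 0.02815, so d_i1 = 35.52 cm; m₁ = −d_i1/d_o1 = -0.4800.
d_o2 = 40.3 − (35.52) = 4.780 cm.
f₂ = −27.9 cm (diverging).
Lens 2: 1/d_i2 = 1/(-27.9) − 1/(4.780) = -0.2450, so d_i2 = -4.081 cm; m₂ = −d_i2/d_o2 = +0.8537.
m = m₁·m₂ = (-0.4800)(+0.8537) = -0.410.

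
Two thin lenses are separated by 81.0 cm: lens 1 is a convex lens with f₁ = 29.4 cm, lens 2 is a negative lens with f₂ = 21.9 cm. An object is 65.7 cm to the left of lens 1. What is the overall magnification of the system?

m = -0.357

Lens 1: 1/d_i1 = 1/(29.4) − 1/(65.7) = 0.01879, so d_i1 = 53.21 cm; m₁ = −d_i1/d_o1 = -0.8099.
d_o2 = 81.0 − (53.21) = 27.79 cm.
f₂ = −21.9 cm (diverging).
Lens 2: 1/d_i2 = 1/(-21.9) − 1/(27.79) = -0.08165, so d_i2 = -12.25 cm; m₂ = −d_i2/d_o2 = +0.4407.
m = m₁·m₂ = (-0.8099)(+0.4407) = -0.357.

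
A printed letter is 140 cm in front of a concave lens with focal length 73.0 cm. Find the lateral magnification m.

For a concave lens, f = -73.0 cm.
1/d_i = 1/f − 1/d_o = 1/(-73.00) − 1/(140) = -0.02084, so d_i = -47.98 cm.
m = −d_i/d_o = −(-47.98)/(140) = +0.343.
The image is virtual, upright and reduced, on the same side as the object.

m = +0.343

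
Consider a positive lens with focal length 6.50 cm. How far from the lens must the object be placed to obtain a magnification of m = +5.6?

5.34 cm

m = −d_i/d_o ⇒ d_i = −m·d_o.
1/f = 1/d_o + 1/d_i = 1/d_o − 1/(m·d_o) = (1 − 1/m)/d_o, so d_o = f(1 − 1/m) = (6.500)(1 − 1/(+5.6)) = 5.34 cm.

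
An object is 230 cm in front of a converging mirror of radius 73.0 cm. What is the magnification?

f = R/2 = 73.0/2 = 36.50 cm.
1/d_i = 1/f − 1/d_o = 1/(36.50) − 1/(230) = 0.02305, so d_i = 43.39 cm.
m = −d_i/d_o = −(43.39)/(230) = -0.189.
The image is real, inverted and reduced, in front of the mirror.

m = -0.189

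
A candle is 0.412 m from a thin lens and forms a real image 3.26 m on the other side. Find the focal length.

f = 0.366 m (converging)

Real image ⇒ d_i = +3.26 m.
1/f = 1/d_o + 1/d_i = 1/(0.412) + 1/(3.26) = 2.734, so f = 0.366 m.
Since f is positive, the thin lens is converging.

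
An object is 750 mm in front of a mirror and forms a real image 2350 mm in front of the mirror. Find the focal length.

Real image ⇒ d_i = +2350 mm.
1/f = 1/d_o + 1/d_i = 1/(750) + 1/(2350) = 0.001759, so f = 569 mm.
Since f is positive, the mirror is concave.

f = 569 mm (concave)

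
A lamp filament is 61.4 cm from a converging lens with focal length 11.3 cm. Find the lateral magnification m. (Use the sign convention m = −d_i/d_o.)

1/d_i = 1/f − 1/d_o = 1/(11.30) − 1/(61.4) = 0.07221, so d_i = 13.85 cm.
m = −d_i/d_o = −(13.85)/(61.4) = -0.226.
The image is real, inverted and reduced, on the far side of the lens.

m = -0.226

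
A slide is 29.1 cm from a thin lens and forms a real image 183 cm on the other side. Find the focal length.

f = 25.1 cm (converging)

Real image ⇒ d_i = +183 cm.
1/f = 1/d_o + 1/d_i = 1/(29.1) + 1/(183) = 0.03983, so f = 25.1 cm.
Since f is positive, the thin lens is converging.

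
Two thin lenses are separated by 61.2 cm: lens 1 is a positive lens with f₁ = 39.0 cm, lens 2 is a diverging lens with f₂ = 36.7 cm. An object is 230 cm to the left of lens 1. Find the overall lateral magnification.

Lens 1: 1/d_i1 = 1/(39.0) − 1/(230) = 0.02129, so d_i1 = 46.96 cm; m₁ = −d_i1/d_o1 = -0.2042.
d_o2 = 61.2 − (46.96) = 14.24 cm.
f₂ = −36.7 cm (diverging).
Lens 2: 1/d_i2 = 1/(-36.7) − 1/(14.24) = -0.09747, so d_i2 = -10.26 cm; m₂ = −d_i2/d_o2 = +0.7205.
m = m₁·m₂ = (-0.2042)(+0.7205) = -0.147.

m = -0.147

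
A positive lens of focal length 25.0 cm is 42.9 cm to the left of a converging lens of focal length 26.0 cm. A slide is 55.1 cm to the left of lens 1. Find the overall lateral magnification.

Lens 1: 1/d_i1 = 1/(25.0) − 1/(55.1) = 0.02185, so d_i1 = 45.76 cm; m₁ = −d_i1/d_o1 = -0.8305.
d_o2 = 42.9 − (45.76) = -2.860 cm (virtual object).
Lens 2: 1/d_i2 = 1/(26.0) − 1/(-2.860) = 0.3881, so d_i2 = 2.577 cm; m₂ = −d_i2/d_o2 = +0.9009.
m = m₁·m₂ = (-0.8305)(+0.9009) = -0.748.

m = -0.748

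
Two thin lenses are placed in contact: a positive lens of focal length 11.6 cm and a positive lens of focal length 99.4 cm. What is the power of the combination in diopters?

P = +9.63 D

P₁ = 1/f₁ = 1/(0.116 m) = +8.621 D; P₂ = 1/f₂ = 1/(0.994 m) = +1.006 D.
For thin lenses in contact, P = P₁ + P₂ = (+8.621) + (+1.006) = +9.63 D.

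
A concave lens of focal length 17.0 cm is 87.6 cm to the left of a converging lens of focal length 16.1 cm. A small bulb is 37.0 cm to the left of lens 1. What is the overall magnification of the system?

f₁ = −17.0 cm (diverging).
Lens 1: 1/d_i1 = 1/(-17.0) − 1/(37.0) = -0.08585, so d_i1 = -11.65 cm; m₁ = −d_i1/d_o1 = +0.3149.
d_o2 = 87.6 − (-11.65) = 99.25 cm.
Lens 2: 1/d_i2 = 1/(16.1) − 1/(99.25) = 0.05204, so d_i2 = 19.22 cm; m₂ = −d_i2/d_o2 = -0.1936.
m = m₁·m₂ = (+0.3149)(-0.1936) = -0.0610.

m = -0.0610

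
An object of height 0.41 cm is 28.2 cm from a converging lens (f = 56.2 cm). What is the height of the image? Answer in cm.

1/d_i = 1/f − 1/d_o = 1/(56.20) − 1/(28.2) = -0.01767, so d_i = -56.60 cm.
m = −d_i/d_o = +2.007.
|h_i| = |m|·h_o = 2.007 × 0.41 = 0.823 cm. The image is virtual, upright and enlarged, on the same side as the object.

0.823 cm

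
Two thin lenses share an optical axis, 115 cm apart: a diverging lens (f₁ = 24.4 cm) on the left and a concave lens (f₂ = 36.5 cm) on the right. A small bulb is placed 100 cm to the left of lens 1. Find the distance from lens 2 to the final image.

28.7 cm

Lens 1 is diverging, so f₁ = −24.4 cm.
Lens 1: 1/d_i1 = 1/f₁ − 1/d_o1 = 1/(-24.4) − 1/(100) = -0.05098, so d_i1 = -19.61 cm.
The intermediate image is 19.61 cm to the left of lens 1 (virtual), which is 115 − (-19.61) = 134.6 cm to the left of lens 2, so d_o2 = +134.6 cm.
Lens 2 is diverging, so f₂ = −36.5 cm.
Lens 2: 1/d_i2 = 1/f₂ − 1/d_o2 = 1/(-36.5) − 1/(134.6) = -0.03483, so d_i2 = -28.7 cm.
The final image is virtual, 28.7 cm to the left of lens 2 (overall magnification ≈ 0.042).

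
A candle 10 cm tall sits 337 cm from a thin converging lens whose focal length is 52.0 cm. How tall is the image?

1/d_i = 1/f − 1/d_o = 1/(52.00) − 1/(337) = 0.01626, so d_i = 61.49 cm.
m = −d_i/d_o = -0.1825.
|h_i| = |m|·h_o = 0.1825 × 10 = 1.82 cm. The image is real, inverted and reduced, on the far side of the lens.

1.82 cm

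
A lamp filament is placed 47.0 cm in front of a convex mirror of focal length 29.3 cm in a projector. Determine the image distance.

18.0 cm

For a convex mirror, f = -29.3 cm.
Mirror equation: 1/s_i = 1/f − 1/s_o = 1/(-29.30) − 1/(47.0) = -0.03413 − 0.02128 = -0.05541, so s_i = -18.0 cm.
The image is virtual, upright and reduced, behind the mirror.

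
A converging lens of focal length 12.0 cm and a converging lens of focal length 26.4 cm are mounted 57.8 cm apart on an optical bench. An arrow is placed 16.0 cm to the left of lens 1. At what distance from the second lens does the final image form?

15.6 cm

Lens 1: 1/d_i1 = 1/f₁ − 1/d_o1 = 1/(12.0) − 1/(16.0) = 0.02083, so d_i1 = 48.00 cm.
The intermediate image is 48.00 cm to the right of lens 1, which is 57.8 − (48.00) = 9.800 cm to the left of lens 2, so d_o2 = +9.800 cm.
Lens 2: 1/d_i2 = 1/f₂ − 1/d_o2 = 1/(26.4) − 1/(9.800) = -0.06416, so d_i2 = -15.6 cm.
The final image is virtual, 15.6 cm to the left of lens 2 (overall magnification ≈ -4.8).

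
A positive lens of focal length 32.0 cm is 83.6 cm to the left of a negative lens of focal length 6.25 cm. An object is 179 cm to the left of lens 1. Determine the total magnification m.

m = -0.0267

Lens 1: 1/d_i1 = 1/(32.0) − 1/(179) = 0.02566, so d_i1 = 38.97 cm; m₁ = −d_i1/d_o1 = -0.2177.
d_o2 = 83.6 − (38.97) = 44.63 cm.
f₂ = −6.25 cm (diverging).
Lens 2: 1/d_i2 = 1/(-6.25) − 1/(44.63) = -0.1824, so d_i2 = -5.482 cm; m₂ = −d_i2/d_o2 = +0.1228.
m = m₁·m₂ = (-0.2177)(+0.1228) = -0.0267.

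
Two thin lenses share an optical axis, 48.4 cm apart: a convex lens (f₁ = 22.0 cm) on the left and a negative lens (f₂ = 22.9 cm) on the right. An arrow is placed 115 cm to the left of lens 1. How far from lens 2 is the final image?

11.0 cm

Lens 1: 1/d_i1 = 1/f₁ − 1/d_o1 = 1/(22.0) − 1/(115) = 0.03676, so d_i1 = 27.20 cm.
The intermediate image is 27.20 cm to the right of lens 1, which is 48.4 − (27.20) = 21.20 cm to the left of lens 2, so d_o2 = +21.20 cm.
Lens 2 is diverging, so f₂ = −22.9 cm.
Lens 2: 1/d_i2 = 1/f₂ − 1/d_o2 = 1/(-22.9) − 1/(21.20) = -0.09084, so d_i2 = -11.0 cm.
The final image is virtual, 11.0 cm to the left of lens 2 (overall magnification ≈ -0.12).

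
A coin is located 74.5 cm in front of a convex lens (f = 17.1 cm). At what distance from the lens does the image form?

Lens equation: 1/s_i = 1/f − 1/s_o = 1/(17.10) − 1/(74.5) = 0.05848 − 0.01342 = 0.04506, so s_i = 22.2 cm.
The image is real, inverted and reduced, on the far side of the lens.

22.2 cm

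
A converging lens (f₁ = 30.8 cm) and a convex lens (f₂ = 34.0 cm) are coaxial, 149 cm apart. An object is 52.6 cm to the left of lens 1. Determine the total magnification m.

m = +1.18

Lens 1: 1/d_i1 = 1/(30.8) − 1/(52.6) = 0.01346, so d_i1 = 74.32 cm; m₁ = −d_i1/d_o1 = -1.413.
d_o2 = 149 − (74.32) = 74.68 cm.
Lens 2: 1/d_i2 = 1/(34.0) − 1/(74.68) = 0.01602, so d_i2 = 62.42 cm; m₂ = −d_i2/d_o2 = -0.8358.
m = m₁·m₂ = (-1.413)(-0.8358) = +1.18.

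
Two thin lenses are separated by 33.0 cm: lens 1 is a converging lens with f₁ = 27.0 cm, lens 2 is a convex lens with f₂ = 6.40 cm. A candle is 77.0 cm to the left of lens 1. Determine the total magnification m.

Lens 1: 1/d_i1 = 1/(27.0) − 1/(77.0) = 0.02405, so d_i1 = 41.58 cm; m₁ = −d_i1/d_o1 = -0.5400.
d_o2 = 33.0 − (41.58) = -8.580 cm (virtual object).
Lens 2: 1/d_i2 = 1/(6.40) − 1/(-8.580) = 0.2728, so d_i2 = 3.666 cm; m₂ = −d_i2/d_o2 = +0.4272.
m = m₁·m₂ = (-0.5400)(+0.4272) = -0.231.

m = -0.231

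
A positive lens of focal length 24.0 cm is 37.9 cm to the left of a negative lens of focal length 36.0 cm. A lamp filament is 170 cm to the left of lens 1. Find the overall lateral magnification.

m = -0.129

Lens 1: 1/d_i1 = 1/(24.0) − 1/(170) = 0.03578, so d_i1 = 27.95 cm; m₁ = −d_i1/d_o1 = -0.1644.
d_o2 = 37.9 − (27.95) = 9.950 cm.
f₂ = −36.0 cm (diverging).
Lens 2: 1/d_i2 = 1/(-36.0) − 1/(9.950) = -0.1283, so d_i2 = -7.795 cm; m₂ = −d_i2/d_o2 = +0.7835.
m = m₁·m₂ = (-0.1644)(+0.7835) = -0.129.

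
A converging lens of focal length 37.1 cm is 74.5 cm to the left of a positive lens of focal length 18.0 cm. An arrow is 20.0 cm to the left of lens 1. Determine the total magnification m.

Lens 1: 1/d_i1 = 1/(37.1) − 1/(20.0) = -0.02305, so d_i1 = -43.39 cm; m₁ = −d_i1/d_o1 = +2.170.
d_o2 = 74.5 − (-43.39) = 117.9 cm.
Lens 2: 1/d_i2 = 1/(18.0) − 1/(117.9) = 0.04707, so d_i2 = 21.24 cm; m₂ = −d_i2/d_o2 = -0.1802.
m = m₁·m₂ = (+2.170)(-0.1802) = -0.391.

m = -0.391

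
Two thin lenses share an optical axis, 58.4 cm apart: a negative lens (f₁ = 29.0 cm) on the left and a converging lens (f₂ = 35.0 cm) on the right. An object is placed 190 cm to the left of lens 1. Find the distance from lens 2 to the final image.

60.2 cm

Lens 1 is diverging, so f₁ = −29.0 cm.
Lens 1: 1/d_i1 = 1/f₁ − 1/d_o1 = 1/(-29.0) − 1/(190) = -0.03975, so d_i1 = -25.16 cm.
The intermediate image is 25.16 cm to the left of lens 1 (virtual), which is 58.4 − (-25.16) = 83.56 cm to the left of lens 2, so d_o2 = +83.56 cm.
Lens 2: 1/d_i2 = 1/f₂ − 1/d_o2 = 1/(35.0) − 1/(83.56) = 0.01660, so d_i2 = 60.2 cm.
The final image is real, 60.2 cm to the right of lens 2 (overall magnification ≈ -0.095).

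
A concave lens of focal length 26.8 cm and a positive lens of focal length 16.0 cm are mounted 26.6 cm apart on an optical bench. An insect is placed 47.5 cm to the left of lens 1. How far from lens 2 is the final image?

25.2 cm

Lens 1 is diverging, so f₁ = −26.8 cm.
Lens 1: 1/d_i1 = 1/f₁ − 1/d_o1 = 1/(-26.8) − 1/(47.5) = -0.05837, so d_i1 = -17.13 cm.
The intermediate image is 17.13 cm to the left of lens 1 (virtual), which is 26.6 − (-17.13) = 43.73 cm to the left of lens 2, so d_o2 = +43.73 cm.
Lens 2: 1/d_i2 = 1/f₂ − 1/d_o2 = 1/(16.0) − 1/(43.73) = 0.03963, so d_i2 = 25.2 cm.
The final image is real, 25.2 cm to the right of lens 2 (overall magnification ≈ -0.21).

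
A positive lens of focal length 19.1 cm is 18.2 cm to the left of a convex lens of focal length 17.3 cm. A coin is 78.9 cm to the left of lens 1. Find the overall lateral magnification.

m = -0.227

Lens 1: 1/d_i1 = 1/(19.1) − 1/(78.9) = 0.03968, so d_i1 = 25.20 cm; m₁ = −d_i1/d_o1 = -0.3194.
d_o2 = 18.2 − (25.20) = -7.000 cm (virtual object).
Lens 2: 1/d_i2 = 1/(17.3) − 1/(-7.000) = 0.2007, so d_i2 = 4.984 cm; m₂ = −d_i2/d_o2 = +0.7119.
m = m₁·m₂ = (-0.3194)(+0.7119) = -0.227.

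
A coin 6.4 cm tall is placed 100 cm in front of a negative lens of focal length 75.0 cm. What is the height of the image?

For a negative lens, f = -75.0 cm.
1/d_i = 1/f − 1/d_o = 1/(-75.00) − 1/(100) = -0.02333, so d_i = -42.86 cm.
m = −d_i/d_o = +0.4286.
|h_i| = |m|·h_o = 0.4286 × 6.4 = 2.74 cm. The image is virtual, upright and reduced, on the same side as the object.

2.74 cm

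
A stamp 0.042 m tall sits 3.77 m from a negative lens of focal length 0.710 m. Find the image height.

For a negative lens, f = -0.710 m.
1/d_i = 1/f − 1/d_o = 1/(-0.7100) − 1/(3.77) = -1.674, so d_i = -0.5975 m.
m = −d_i/d_o = +0.1585.
|h_i| = |m|·h_o = 0.1585 × 0.042 = 0.00666 m. The image is virtual, upright and reduced, on the same side as the object.

0.00666 m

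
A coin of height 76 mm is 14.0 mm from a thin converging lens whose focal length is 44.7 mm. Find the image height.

111 mm

1/d_i = 1/f − 1/d_o = 1/(44.70) − 1/(14.0) = -0.04906, so d_i = -20.38 mm.
m = −d_i/d_o = +1.456.
|h_i| = |m|·h_o = 1.456 × 76 = 111 mm. The image is virtual, upright and enlarged, on the same side as the object.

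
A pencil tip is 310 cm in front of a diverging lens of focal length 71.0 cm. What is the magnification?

For a diverging lens, f = -71.0 cm.
1/d_i = 1/f − 1/d_o = 1/(-71.00) − 1/(310) = -0.01731, so d_i = -57.77 cm.
m = −d_i/d_o = −(-57.77)/(310) = +0.186.
The image is virtual, upright and reduced, on the same side as the object.

m = +0.186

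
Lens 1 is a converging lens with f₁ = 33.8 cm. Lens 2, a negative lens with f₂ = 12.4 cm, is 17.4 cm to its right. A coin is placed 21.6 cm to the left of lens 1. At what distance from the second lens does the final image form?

Lens 1: 1/d_i1 = 1/f₁ − 1/d_o1 = 1/(33.8) − 1/(21.6) = -0.01671, so d_i1 = -59.84 cm.
The intermediate image is 59.84 cm to the left of lens 1 (virtual), which is 17.4 − (-59.84) = 77.24 cm to the left of lens 2, so d_o2 = +77.24 cm.
Lens 2 is diverging, so f₂ = −12.4 cm.
Lens 2: 1/d_i2 = 1/f₂ − 1/d_o2 = 1/(-12.4) − 1/(77.24) = -0.09359, so d_i2 = -10.7 cm.
The final image is virtual, 10.7 cm to the left of lens 2 (overall magnification ≈ 0.38).

10.7 cm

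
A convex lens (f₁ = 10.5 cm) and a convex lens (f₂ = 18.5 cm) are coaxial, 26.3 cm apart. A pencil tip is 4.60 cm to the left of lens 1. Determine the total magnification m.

m = -2.06

Lens 1: 1/d_i1 = 1/(10.5) − 1/(4.60) = -0.1222, so d_i1 = -8.186 cm; m₁ = −d_i1/d_o1 = +1.780.
d_o2 = 26.3 − (-8.186) = 34.49 cm.
Lens 2: 1/d_i2 = 1/(18.5) − 1/(34.49) = 0.02506, so d_i2 = 39.90 cm; m₂ = −d_i2/d_o2 = -1.157.
m = m₁·m₂ = (+1.780)(-1.157) = -2.06.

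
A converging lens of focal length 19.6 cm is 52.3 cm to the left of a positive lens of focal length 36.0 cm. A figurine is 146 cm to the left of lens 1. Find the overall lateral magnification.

m = -0.881

Lens 1: 1/d_i1 = 1/(19.6) − 1/(146) = 0.04417, so d_i1 = 22.64 cm; m₁ = −d_i1/d_o1 = -0.1551.
d_o2 = 52.3 − (22.64) = 29.66 cm.
Lens 2: 1/d_i2 = 1/(36.0) − 1/(29.66) = -0.005938, so d_i2 = -168.4 cm; m₂ = −d_i2/d_o2 = +5.678.
m = m₁·m₂ = (-0.1551)(+5.678) = -0.881.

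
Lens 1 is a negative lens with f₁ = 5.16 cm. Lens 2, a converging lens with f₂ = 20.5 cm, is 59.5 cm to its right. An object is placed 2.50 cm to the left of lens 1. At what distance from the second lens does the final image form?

30.8 cm

Lens 1 is diverging, so f₁ = −5.16 cm.
Lens 1: 1/d_i1 = 1/f₁ − 1/d_o1 = 1/(-5.16) − 1/(2.50) = -0.5938, so d_i1 = -1.684 cm.
The intermediate image is 1.684 cm to the left of lens 1 (virtual), which is 59.5 − (-1.684) = 61.18 cm to the left of lens 2, so d_o2 = +61.18 cm.
Lens 2: 1/d_i2 = 1/f₂ − 1/d_o2 = 1/(20.5) − 1/(61.18) = 0.03244, so d_i2 = 30.8 cm.
The final image is real, 30.8 cm to the right of lens 2 (overall magnification ≈ -0.34).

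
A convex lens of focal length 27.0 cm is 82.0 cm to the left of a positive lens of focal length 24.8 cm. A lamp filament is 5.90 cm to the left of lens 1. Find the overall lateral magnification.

Lens 1: 1/d_i1 = 1/(27.0) − 1/(5.90) = -0.1325, so d_i1 = -7.550 cm; m₁ = −d_i1/d_o1 = +1.280.
d_o2 = 82.0 − (-7.550) = 89.55 cm.
Lens 2: 1/d_i2 = 1/(24.8) − 1/(89.55) = 0.02916, so d_i2 = 34.30 cm; m₂ = −d_i2/d_o2 = -0.3830.
m = m₁·m₂ = (+1.280)(-0.3830) = -0.490.

m = -0.490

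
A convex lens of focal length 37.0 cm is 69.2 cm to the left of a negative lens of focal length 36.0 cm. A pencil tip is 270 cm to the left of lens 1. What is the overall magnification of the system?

m = -0.0917

Lens 1: 1/d_i1 = 1/(37.0) − 1/(270) = 0.02332, so d_i1 = 42.88 cm; m₁ = −d_i1/d_o1 = -0.1588.
d_o2 = 69.2 − (42.88) = 26.32 cm.
f₂ = −36.0 cm (diverging).
Lens 2: 1/d_i2 = 1/(-36.0) − 1/(26.32) = -0.06577, so d_i2 = -15.20 cm; m₂ = −d_i2/d_o2 = +0.5777.
m = m₁·m₂ = (-0.1588)(+0.5777) = -0.0917.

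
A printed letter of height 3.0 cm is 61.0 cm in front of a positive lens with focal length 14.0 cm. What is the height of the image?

1/d_i = 1/f − 1/d_o = 1/(14.00) − 1/(61.0) = 0.05504, so d_i = 18.17 cm.
m = −d_i/d_o = -0.2979.
|h_i| = |m|·h_o = 0.2979 × 3.0 = 0.894 cm. The image is real, inverted and reduced, on the far side of the lens.

0.894 cm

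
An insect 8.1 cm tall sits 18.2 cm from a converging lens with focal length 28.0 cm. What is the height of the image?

1/d_i = 1/f − 1/d_o = 1/(28.00) − 1/(18.2) = -0.01923, so d_i = -52.00 cm.
m = −d_i/d_o = +2.857.
|h_i| = |m|·h_o = 2.857 × 8.1 = 23.1 cm. The image is virtual, upright and enlarged, on the same side as the object.

23.1 cm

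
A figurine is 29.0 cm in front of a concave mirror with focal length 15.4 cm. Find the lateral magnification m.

1/d_i = 1/f − 1/d_o = 1/(15.40) − 1/(29.0) = 0.03045, so d_i = 32.84 cm.
m = −d_i/d_o = −(32.84)/(29.0) = -1.13.
The image is real, inverted and enlarged, in front of the mirror.

m = -1.13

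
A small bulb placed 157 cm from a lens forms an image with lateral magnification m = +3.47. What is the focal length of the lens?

m = −d_i/d_o ⇒ d_i = −m·d_o = −(+3.47)·(157) = -544.8 cm.
1/f = 1/d_o + 1/d_i = 1/(157) + 1/(-544.8) = 0.004534, so f = 221 cm.
Since f is positive, the lens is converging.

f = 221 cm (converging)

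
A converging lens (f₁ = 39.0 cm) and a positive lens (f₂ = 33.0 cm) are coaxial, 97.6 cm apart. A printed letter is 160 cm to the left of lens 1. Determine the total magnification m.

Lens 1: 1/d_i1 = 1/(39.0) − 1/(160) = 0.01939, so d_i1 = 51.57 cm; m₁ = −d_i1/d_o1 = -0.3223.
d_o2 = 97.6 − (51.57) = 46.03 cm.
Lens 2: 1/d_i2 = 1/(33.0) − 1/(46.03) = 0.008578, so d_i2 = 116.6 cm; m₂ = −d_i2/d_o2 = -2.533.
m = m₁·m₂ = (-0.3223)(-2.533) = +0.816.

m = +0.816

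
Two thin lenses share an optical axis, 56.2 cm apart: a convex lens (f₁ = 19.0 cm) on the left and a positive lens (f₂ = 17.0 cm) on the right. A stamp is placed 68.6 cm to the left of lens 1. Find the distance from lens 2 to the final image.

Lens 1: 1/d_i1 = 1/f₁ − 1/d_o1 = 1/(19.0) − 1/(68.6) = 0.03805, so d_i1 = 26.28 cm.
The intermediate image is 26.28 cm to the right of lens 1, which is 56.2 − (26.28) = 29.92 cm to the left of lens 2, so d_o2 = +29.92 cm.
Lens 2: 1/d_i2 = 1/f₂ − 1/d_o2 = 1/(17.0) − 1/(29.92) = 0.02540, so d_i2 = 39.4 cm.
The final image is real, 39.4 cm to the right of lens 2 (overall magnification ≈ 0.50).

39.4 cm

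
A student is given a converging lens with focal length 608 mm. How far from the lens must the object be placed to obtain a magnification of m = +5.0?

486 mm

m = −d_i/d_o ⇒ d_i = −m·d_o.
1/f = 1/d_o + 1/d_i = 1/d_o − 1/(m·d_o) = (1 − 1/m)/d_o, so d_o = f(1 − 1/m) = (608.0)(1 − 1/(+5.0)) = 486 mm.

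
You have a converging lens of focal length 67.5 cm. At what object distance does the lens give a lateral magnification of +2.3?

38.2 cm

m = −d_i/d_o ⇒ d_i = −m·d_o.
1/f = 1/d_o + 1/d_i = 1/d_o − 1/(m·d_o) = (1 − 1/m)/d_o, so d_o = f(1 − 1/m) = (67.50)(1 − 1/(+2.3)) = 38.2 cm.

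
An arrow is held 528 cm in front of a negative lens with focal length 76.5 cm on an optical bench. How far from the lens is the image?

66.8 cm

For a negative lens, f = -76.5 cm.
Lens equation: 1/q = 1/f − 1/p = 1/(-76.50) − 1/(528) = -0.01307 − 0.001894 = -0.01497, so q = -66.8 cm.
The image is virtual, upright and reduced, on the same side as the object.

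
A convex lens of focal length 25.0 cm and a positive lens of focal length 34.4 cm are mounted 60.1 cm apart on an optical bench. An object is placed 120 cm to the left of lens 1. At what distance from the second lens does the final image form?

167 cm

Lens 1: 1/d_i1 = 1/f₁ − 1/d_o1 = 1/(25.0) − 1/(120) = 0.03167, so d_i1 = 31.58 cm.
The intermediate image is 31.58 cm to the right of lens 1, which is 60.1 − (31.58) = 28.52 cm to the left of lens 2, so d_o2 = +28.52 cm.
Lens 2: 1/d_i2 = 1/f₂ − 1/d_o2 = 1/(34.4) − 1/(28.52) = -0.005993, so d_i2 = -167 cm.
The final image is virtual, 167 cm to the left of lens 2 (overall magnification ≈ -1.5).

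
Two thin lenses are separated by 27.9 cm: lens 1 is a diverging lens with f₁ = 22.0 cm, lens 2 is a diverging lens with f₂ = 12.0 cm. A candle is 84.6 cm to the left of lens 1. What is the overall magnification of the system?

f₁ = −22.0 cm (diverging).
Lens 1: 1/d_i1 = 1/(-22.0) − 1/(84.6) = -0.05727, so d_i1 = -17.46 cm; m₁ = −d_i1/d_o1 = +0.2064.
d_o2 = 27.9 − (-17.46) = 45.36 cm.
f₂ = −12.0 cm (diverging).
Lens 2: 1/d_i2 = 1/(-12.0) − 1/(45.36) = -0.1054, so d_i2 = -9.490 cm; m₂ = −d_i2/d_o2 = +0.2092.
m = m₁·m₂ = (+0.2064)(+0.2092) = +0.0432.

m = +0.0432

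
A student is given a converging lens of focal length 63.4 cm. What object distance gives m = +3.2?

43.6 cm

m = −d_i/d_o ⇒ d_i = −m·d_o.
1/f = 1/d_o + 1/d_i = 1/d_o − 1/(m·d_o) = (1 − 1/m)/d_o, so d_o = f(1 − 1/m) = (63.40)(1 − 1/(+3.2)) = 43.6 cm.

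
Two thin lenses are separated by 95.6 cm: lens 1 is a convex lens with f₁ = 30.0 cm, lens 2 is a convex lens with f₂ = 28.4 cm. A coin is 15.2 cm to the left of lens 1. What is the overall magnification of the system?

Lens 1: 1/d_i1 = 1/(30.0) − 1/(15.2) = -0.03246, so d_i1 = -30.81 cm; m₁ = −d_i1/d_o1 = +2.027.
d_o2 = 95.6 − (-30.81) = 126.4 cm.
Lens 2: 1/d_i2 = 1/(28.4) − 1/(126.4) = 0.02730, so d_i2 = 36.63 cm; m₂ = −d_i2/d_o2 = -0.2898.
m = m₁·m₂ = (+2.027)(-0.2898) = -0.587.

m = -0.587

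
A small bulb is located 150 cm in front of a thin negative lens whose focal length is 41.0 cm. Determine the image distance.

32.2 cm

For a negative lens, f = -41.0 cm.
Lens equation: 1/v = 1/f − 1/u = 1/(-41.00) − 1/(150) = -0.02439 − 0.006667 = -0.03106, so v = -32.2 cm.
The image is virtual, upright and reduced, on the same side as the object.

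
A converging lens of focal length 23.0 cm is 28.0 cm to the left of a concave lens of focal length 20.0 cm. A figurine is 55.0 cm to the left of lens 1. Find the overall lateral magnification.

m = -1.70

Lens 1: 1/d_i1 = 1/(23.0) − 1/(55.0) = 0.02530, so d_i1 = 39.53 cm; m₁ = −d_i1/d_o1 = -0.7187.
d_o2 = 28.0 − (39.53) = -11.53 cm (virtual object).
f₂ = −20.0 cm (diverging).
Lens 2: 1/d_i2 = 1/(-20.0) − 1/(-11.53) = 0.03673, so d_i2 = 27.23 cm; m₂ = −d_i2/d_o2 = +2.361.
m = m₁·m₂ = (-0.7187)(+2.361) = -1.70.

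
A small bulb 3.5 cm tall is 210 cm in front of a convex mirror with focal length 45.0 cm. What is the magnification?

m = +0.176

For a convex mirror, f = -45.0 cm.
1/d_i = 1/f − 1/d_o = 1/(-45.00) − 1/(210) = -0.02698, so d_i = -37.06 cm.
m = −d_i/d_o = −(-37.06)/(210) = +0.176.
The image is virtual, upright and reduced, behind the mirror.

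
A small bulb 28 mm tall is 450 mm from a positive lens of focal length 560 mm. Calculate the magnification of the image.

1/d_i = 1/f − 1/d_o = 1/(560.0) − 1/(450) = -0.0004365, so d_i = -2291 mm.
m = −d_i/d_o = −(-2291)/(450) = +5.09.
The image is virtual, upright and enlarged, on the same side as the object.

m = +5.09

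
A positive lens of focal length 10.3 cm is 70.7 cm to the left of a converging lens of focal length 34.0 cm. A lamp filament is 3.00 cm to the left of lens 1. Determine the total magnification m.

Lens 1: 1/d_i1 = 1/(10.3) − 1/(3.00) = -0.2362, so d_i1 = -4.233 cm; m₁ = −d_i1/d_o1 = +1.411.
d_o2 = 70.7 − (-4.233) = 74.93 cm.
Lens 2: 1/d_i2 = 1/(34.0) − 1/(74.93) = 0.01607, so d_i2 = 62.24 cm; m₂ = −d_i2/d_o2 = -0.8307.
m = m₁·m₂ = (+1.411)(-0.8307) = -1.17.

m = -1.17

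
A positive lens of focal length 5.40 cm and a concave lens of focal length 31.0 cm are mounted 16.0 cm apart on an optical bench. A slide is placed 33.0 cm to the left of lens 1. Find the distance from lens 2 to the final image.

Lens 1: 1/d_i1 = 1/f₁ − 1/d_o1 = 1/(5.40) − 1/(33.0) = 0.1549, so d_i1 = 6.457 cm.
The intermediate image is 6.457 cm to the right of lens 1, which is 16.0 − (6.457) = 9.543 cm to the left of lens 2, so d_o2 = +9.543 cm.
Lens 2 is diverging, so f₂ = −31.0 cm.
Lens 2: 1/d_i2 = 1/f₂ − 1/d_o2 = 1/(-31.0) − 1/(9.543) = -0.1370, so d_i2 = -7.30 cm.
The final image is virtual, 7.30 cm to the left of lens 2 (overall magnification ≈ -0.15).

7.30 cm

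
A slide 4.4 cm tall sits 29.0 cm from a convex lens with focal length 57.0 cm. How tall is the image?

1/d_i = 1/f − 1/d_o = 1/(57.00) − 1/(29.0) = -0.01694, so d_i = -59.04 cm.
m = −d_i/d_o = +2.036.
|h_i| = |m|·h_o = 2.036 × 4.4 = 8.96 cm. The image is virtual, upright and enlarged, on the same side as the object.

8.96 cm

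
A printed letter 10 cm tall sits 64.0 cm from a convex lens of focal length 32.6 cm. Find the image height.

1/d_i = 1/f − 1/d_o = 1/(32.60) − 1/(64.0) = 0.01505, so d_i = 66.45 cm.
m = −d_i/d_o = -1.038.
|h_i| = |m|·h_o = 1.038 × 10 = 10.4 cm. The image is real, inverted and enlarged, on the far side of the lens.

10.4 cm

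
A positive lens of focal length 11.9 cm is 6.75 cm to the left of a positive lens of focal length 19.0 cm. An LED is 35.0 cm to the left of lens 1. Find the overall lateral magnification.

Lens 1: 1/d_i1 = 1/(11.9) − 1/(35.0) = 0.05546, so d_i1 = 18.03 cm; m₁ = −d_i1/d_o1 = -0.5151.
d_o2 = 6.75 − (18.03) = -11.28 cm (virtual object).
Lens 2: 1/d_i2 = 1/(19.0) − 1/(-11.28) = 0.1413, so d_i2 = 7.078 cm; m₂ = −d_i2/d_o2 = +0.6275.
m = m₁·m₂ = (-0.5151)(+0.6275) = -0.323.

m = -0.323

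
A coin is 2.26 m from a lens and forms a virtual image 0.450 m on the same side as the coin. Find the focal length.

f = -0.562 m (diverging)

Virtual image ⇒ d_i = −0.450 m.
1/f = 1/d_o + 1/d_i = 1/(2.26) + 1/(-0.450) = -1.780, so f = -0.562 m.
Since f is negative, the lens is diverging.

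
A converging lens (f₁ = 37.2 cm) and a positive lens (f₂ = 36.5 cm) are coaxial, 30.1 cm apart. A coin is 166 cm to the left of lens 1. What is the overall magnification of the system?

Lens 1: 1/d_i1 = 1/(37.2) − 1/(166) = 0.02086, so d_i1 = 47.94 cm; m₁ = −d_i1/d_o1 = -0.2888.
d_o2 = 30.1 − (47.94) = -17.84 cm (virtual object).
Lens 2: 1/d_i2 = 1/(36.5) − 1/(-17.84) = 0.08345, so d_i2 = 11.98 cm; m₂ = −d_i2/d_o2 = +0.6717.
m = m₁·m₂ = (-0.2888)(+0.6717) = -0.194.

m = -0.194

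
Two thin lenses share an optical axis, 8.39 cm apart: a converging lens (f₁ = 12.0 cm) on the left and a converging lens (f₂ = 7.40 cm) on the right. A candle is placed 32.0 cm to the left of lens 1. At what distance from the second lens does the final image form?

Lens 1: 1/d_i1 = 1/f₁ − 1/d_o1 = 1/(12.0) − 1/(32.0) = 0.05208, so d_i1 = 19.20 cm.
The intermediate image is 19.20 cm to the right of lens 1, which lies 10.81 cm to the right of lens 2 — a virtual object — so d_o2 = −10.81 cm.
Lens 2: 1/d_i2 = 1/f₂ − 1/d_o2 = 1/(7.40) − 1/(-10.81) = 0.2276, so d_i2 = 4.39 cm.
The final image is real, 4.39 cm to the right of lens 2 (overall magnification ≈ -0.24).

4.39 cm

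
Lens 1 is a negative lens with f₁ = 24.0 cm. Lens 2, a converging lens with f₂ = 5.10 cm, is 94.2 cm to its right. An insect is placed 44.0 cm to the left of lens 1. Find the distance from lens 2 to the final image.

5.35 cm

Lens 1 is diverging, so f₁ = −24.0 cm.
Lens 1: 1/d_i1 = 1/f₁ − 1/d_o1 = 1/(-24.0) − 1/(44.0) = -0.06439, so d_i1 = -15.53 cm.
The intermediate image is 15.53 cm to the left of lens 1 (virtual), which is 94.2 − (-15.53) = 109.7 cm to the left of lens 2, so d_o2 = +109.7 cm.
Lens 2: 1/d_i2 = 1/f₂ − 1/d_o2 = 1/(5.10) − 1/(109.7) = 0.1870, so d_i2 = 5.35 cm.
The final image is real, 5.35 cm to the right of lens 2 (overall magnification ≈ -0.017).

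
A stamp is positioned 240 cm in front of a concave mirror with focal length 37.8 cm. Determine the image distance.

Mirror equation: 1/v = 1/f − 1/u = 1/(37.80) − 1/(240) = 0.02646 − 0.004167 = 0.02229, so v = 44.9 cm.
The image is real, inverted and reduced, in front of the mirror.

44.9 cm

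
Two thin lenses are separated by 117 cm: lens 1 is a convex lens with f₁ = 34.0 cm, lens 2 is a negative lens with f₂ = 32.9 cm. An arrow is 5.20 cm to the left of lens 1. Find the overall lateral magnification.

m = +0.249

Lens 1: 1/d_i1 = 1/(34.0) − 1/(5.20) = -0.1629, so d_i1 = -6.139 cm; m₁ = −d_i1/d_o1 = +1.181.
d_o2 = 117 − (-6.139) = 123.1 cm.
f₂ = −32.9 cm (diverging).
Lens 2: 1/d_i2 = 1/(-32.9) − 1/(123.1) = -0.03852, so d_i2 = -25.96 cm; m₂ = −d_i2/d_o2 = +0.2109.
m = m₁·m₂ = (+1.181)(+0.2109) = +0.249.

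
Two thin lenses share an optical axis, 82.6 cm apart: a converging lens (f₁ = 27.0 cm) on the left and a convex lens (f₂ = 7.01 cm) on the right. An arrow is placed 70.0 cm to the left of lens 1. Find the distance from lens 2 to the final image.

8.56 cm

Lens 1: 1/d_i1 = 1/f₁ − 1/d_o1 = 1/(27.0) − 1/(70.0) = 0.02275, so d_i1 = 43.95 cm.
The intermediate image is 43.95 cm to the right of lens 1, which is 82.6 − (43.95) = 38.65 cm to the left of lens 2, so d_o2 = +38.65 cm.
Lens 2: 1/d_i2 = 1/f₂ − 1/d_o2 = 1/(7.01) − 1/(38.65) = 0.1168, so d_i2 = 8.56 cm.
The final image is real, 8.56 cm to the right of lens 2 (overall magnification ≈ 0.14).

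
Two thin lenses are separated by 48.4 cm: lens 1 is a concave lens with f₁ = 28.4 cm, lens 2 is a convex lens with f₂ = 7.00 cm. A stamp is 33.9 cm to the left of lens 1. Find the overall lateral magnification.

f₁ = −28.4 cm (diverging).
Lens 1: 1/d_i1 = 1/(-28.4) − 1/(33.9) = -0.06471, so d_i1 = -15.45 cm; m₁ = −d_i1/d_o1 = +0.4558.
d_o2 = 48.4 − (-15.45) = 63.85 cm.
Lens 2: 1/d_i2 = 1/(7.00) − 1/(63.85) = 0.1272, so d_i2 = 7.862 cm; m₂ = −d_i2/d_o2 = -0.1231.
m = m₁·m₂ = (+0.4558)(-0.1231) = -0.0561.

m = -0.0561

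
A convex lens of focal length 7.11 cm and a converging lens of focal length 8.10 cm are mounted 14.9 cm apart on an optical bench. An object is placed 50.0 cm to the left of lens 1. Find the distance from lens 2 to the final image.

Lens 1: 1/d_i1 = 1/f₁ − 1/d_o1 = 1/(7.11) − 1/(50.0) = 0.1206, so d_i1 = 8.289 cm.
The intermediate image is 8.289 cm to the right of lens 1, which is 14.9 − (8.289) = 6.611 cm to the left of lens 2, so d_o2 = +6.611 cm.
Lens 2: 1/d_i2 = 1/f₂ − 1/d_o2 = 1/(8.10) − 1/(6.611) = -0.02781, so d_i2 = -36.0 cm.
The final image is virtual, 36.0 cm to the left of lens 2 (overall magnification ≈ -0.90).

36.0 cm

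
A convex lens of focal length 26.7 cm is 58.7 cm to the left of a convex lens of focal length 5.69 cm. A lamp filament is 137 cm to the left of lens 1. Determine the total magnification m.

Lens 1: 1/d_i1 = 1/(26.7) − 1/(137) = 0.03015, so d_i1 = 33.16 cm; m₁ = −d_i1/d_o1 = -0.2420.
d_o2 = 58.7 − (33.16) = 25.54 cm.
Lens 2: 1/d_i2 = 1/(5.69) − 1/(25.54) = 0.1366, so d_i2 = 7.321 cm; m₂ = −d_i2/d_o2 = -0.2866.
m = m₁·m₂ = (-0.2420)(-0.2866) = +0.0694.

m = +0.0694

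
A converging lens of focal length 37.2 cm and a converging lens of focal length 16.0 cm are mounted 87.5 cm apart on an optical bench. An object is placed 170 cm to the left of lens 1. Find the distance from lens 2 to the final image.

26.7 cm

Lens 1: 1/d_i1 = 1/f₁ − 1/d_o1 = 1/(37.2) − 1/(170) = 0.02100, so d_i1 = 47.62 cm.
The intermediate image is 47.62 cm to the right of lens 1, which is 87.5 − (47.62) = 39.88 cm to the left of lens 2, so d_o2 = +39.88 cm.
Lens 2: 1/d_i2 = 1/f₂ − 1/d_o2 = 1/(16.0) − 1/(39.88) = 0.03742, so d_i2 = 26.7 cm.
The final image is real, 26.7 cm to the right of lens 2 (overall magnification ≈ 0.19).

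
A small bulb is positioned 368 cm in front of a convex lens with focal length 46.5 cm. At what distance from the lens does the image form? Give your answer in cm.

Thin-lens equation: 1/s_i = 1/f − 1/s_o = 1/(46.50) − 1/(368) = 0.02151 − 0.002717 = 0.01879, so s_i = 53.2 cm.
The image is real, inverted and reduced, on the far side of the lens.

53.2 cm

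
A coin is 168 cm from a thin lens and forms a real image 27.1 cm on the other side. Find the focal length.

f = 23.3 cm (converging)

Real image ⇒ d_i = +27.1 cm.
1/f = 1/d_o + 1/d_i = 1/(168) + 1/(27.1) = 0.04285, so f = 23.3 cm.
Since f is positive, the thin lens is converging.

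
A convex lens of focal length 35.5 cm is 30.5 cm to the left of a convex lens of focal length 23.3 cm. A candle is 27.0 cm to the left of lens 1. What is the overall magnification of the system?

Lens 1: 1/d_i1 = 1/(35.5) − 1/(27.0) = -0.008868, so d_i1 = -112.8 cm; m₁ = −d_i1/d_o1 = +4.178.
d_o2 = 30.5 − (-112.8) = 143.3 cm.
Lens 2: 1/d_i2 = 1/(23.3) − 1/(143.3) = 0.03594, so d_i2 = 27.82 cm; m₂ = −d_i2/d_o2 = -0.1942.
m = m₁·m₂ = (+4.178)(-0.1942) = -0.811.

m = -0.811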